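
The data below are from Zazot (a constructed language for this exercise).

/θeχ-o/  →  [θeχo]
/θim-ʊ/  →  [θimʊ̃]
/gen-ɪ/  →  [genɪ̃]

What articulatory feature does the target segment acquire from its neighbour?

nasality

The vowel /ʊ/ surfaces as nasalised [ʊ̃] next to the preceding nasal /m/ — it has acquired the [+nasal] feature of its neighbour.
Likewise in the remaining data: /ɪ/ → [ɪ̃] after /n/ — each time a vowel is nasalised next to a preceding nasal.
No change occurs in [θeχo] because the vowel at the boundary is adjacent to an oral consonant, not a nasal (/o/ next to /χ/).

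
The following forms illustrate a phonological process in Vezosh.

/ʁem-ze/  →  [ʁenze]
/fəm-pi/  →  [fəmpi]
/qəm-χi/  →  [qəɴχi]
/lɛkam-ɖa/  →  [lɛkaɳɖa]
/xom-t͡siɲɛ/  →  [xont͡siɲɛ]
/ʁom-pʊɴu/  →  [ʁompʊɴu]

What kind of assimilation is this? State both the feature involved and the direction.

The segment that alternates is /m/, which surfaces as [n] when adjacent to /z/.
/m/ is bilabial while /z/ is alveolar; the output [n] is alveolar, matching the trigger — so the feature that spreads is place.
Manner and voice are unchanged, so the assimilation is partial, not total.
The other alternating forms pattern the same way: /m/ → [ɴ] before /χ/ (bilabial → uvular, matching uvular); /m/ → [ɳ] before /ɖ/ (bilabial → retroflex, matching retroflex); /m/ → [n] before /t͡s/ (bilabial → alveolar, matching alveolar) — only place changes, and always toward the following segment.
Nothing changes in [fəmpi], [ʁompʊɴu]: there the adjacent consonants already agree in place (/m/ and /p/ are both bilabial; /m/ and /p/ are both bilabial), so these forms are consistent with the same rule.
The trigger is the following segment, so the direction is regressive (anticipatory).

regressive place assimilation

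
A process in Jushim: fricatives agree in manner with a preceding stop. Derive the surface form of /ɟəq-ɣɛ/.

[ɟəqgɛ]

The rule targets /ɣ/ (voiced velar fricative), which sits after the trigger /q/ (stop).
The voiced velar stop is [g], so /ɣ/ → [g].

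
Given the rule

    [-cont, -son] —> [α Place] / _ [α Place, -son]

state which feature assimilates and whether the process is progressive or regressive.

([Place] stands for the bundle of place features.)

The rule copies the place features (abbreviated [Place]) from the environment onto the target, so the assimilating feature is place.
The conditioning segment sits to the right of the focus bar, meaning the trigger follows the segment that changes — regressive assimilation.

regressive place assimilation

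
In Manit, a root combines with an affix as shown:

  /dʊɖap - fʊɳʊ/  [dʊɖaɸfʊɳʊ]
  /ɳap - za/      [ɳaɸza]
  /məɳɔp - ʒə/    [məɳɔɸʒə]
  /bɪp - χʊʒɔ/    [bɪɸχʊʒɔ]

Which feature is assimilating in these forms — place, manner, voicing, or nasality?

The segment that alternates is /p/, which surfaces as [ɸ] when adjacent to /f/.
The change stop → fricative matches the manner of the following /f/, identifying this as manner assimilation.
The other alternating forms pattern the same way: /p/ → [ɸ] before /z/ (stop → fricative, matching a fricative); /p/ → [ɸ] before /ʒ/ (stop → fricative, matching a fricative); /p/ → [ɸ] before /χ/ (stop → fricative, matching a fricative) — only manner changes, and always toward the following segment.

manner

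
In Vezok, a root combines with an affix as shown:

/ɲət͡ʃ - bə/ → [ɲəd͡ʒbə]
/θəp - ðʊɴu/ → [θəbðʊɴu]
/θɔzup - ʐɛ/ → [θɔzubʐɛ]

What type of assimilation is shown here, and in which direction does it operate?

The segment that alternates is /t͡ʃ/, which surfaces as [d͡ʒ] when adjacent to /b/.
/t͡ʃ/ is voiceless while /b/ is voiced; the output [d͡ʒ] is voiced, matching the trigger — so the feature that spreads is voicing.
Place and manner are unchanged, so the assimilation is partial, not total.
Checking the remaining alternations: /p/ → [b] before /ð/ (voiceless → voiced, matching voiced); /p/ → [b] before /ʐ/ (voiceless → voiced, matching voiced) — only voicing changes, and always toward the following segment.
The trigger is the following segment, so the direction is regressive (anticipatory).

regressive voicing assimilation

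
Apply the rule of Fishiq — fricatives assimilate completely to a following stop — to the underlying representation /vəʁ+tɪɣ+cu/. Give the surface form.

/ʁ/ is the segment targeted by the rule; it sits immediately before /t/, so it assimilates completely and surfaces as [t].
At the second juncture, /ɣ/ likewise becomes [c] adjacent to /c/.

[vəttɪccu]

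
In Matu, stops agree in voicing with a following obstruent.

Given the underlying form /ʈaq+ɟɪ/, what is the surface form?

[ʈaɢɟɪ]

The rule targets /q/ (voiceless uvular stop), which sits before the trigger /ɟ/ (voiced).
A voiced uvular stop is [ɢ], so the surface segment is [ɢ].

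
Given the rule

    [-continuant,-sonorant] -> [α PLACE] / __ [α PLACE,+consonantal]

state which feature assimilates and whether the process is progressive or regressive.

The shared variable α links the value of the place features (abbreviated [PLACE]) on the target to the same value on the neighbouring segment, so place is the feature that assimilates.
The conditioning segment sits to the right of the focus bar, meaning the trigger follows the segment that changes — regressive assimilation.

regressive place assimilation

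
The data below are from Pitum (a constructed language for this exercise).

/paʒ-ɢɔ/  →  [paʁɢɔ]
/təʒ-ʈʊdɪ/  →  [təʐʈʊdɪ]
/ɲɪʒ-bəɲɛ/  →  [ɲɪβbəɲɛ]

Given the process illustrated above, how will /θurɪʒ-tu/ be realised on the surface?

The data show regressive place assimilation: /ʒ/ → [ʁ] before /ɢ/; /ʒ/ → [ʐ] before /ʈ/; /ʒ/ → [β] before /b/. In each pair only place changes, matching the following consonant, while manner and voice stay constant.
/ʒ/ is a voiced postalveolar fricative. The following trigger /t/ is alveolar, so /ʒ/ must become alveolar as well.
A voiced alveolar fricative is [z], so the surface segment is [z].

[θurɪztu]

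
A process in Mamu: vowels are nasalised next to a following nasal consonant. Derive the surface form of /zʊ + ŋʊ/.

[zʊ̃ŋʊ]

/ʊ/ sits next to the nasal /ŋ/ and is therefore nasalised to [ʊ̃].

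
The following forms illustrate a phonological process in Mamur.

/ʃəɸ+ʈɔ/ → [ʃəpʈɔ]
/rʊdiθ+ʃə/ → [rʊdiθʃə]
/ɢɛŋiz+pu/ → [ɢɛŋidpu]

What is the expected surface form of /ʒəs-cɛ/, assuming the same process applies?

[ʒətcɛ]

The data show regressive manner assimilation: /ɸ/ → [p] before /ʈ/; /z/ → [d] before /p/. In each pair only manner changes, matching the following consonant, while place and voice stay constant.
Nothing changes in [rʊdiθʃə]: there the adjacent consonants already agree in manner (/θ/ and /ʃ/ are both fricatives), so this form is consistent with the same rule.
/s/ is a voiceless alveolar fricative. The following trigger /c/ is a stop, so /s/ must become a stop as well.
A voiceless alveolar stop is [t], so the surface segment is [t].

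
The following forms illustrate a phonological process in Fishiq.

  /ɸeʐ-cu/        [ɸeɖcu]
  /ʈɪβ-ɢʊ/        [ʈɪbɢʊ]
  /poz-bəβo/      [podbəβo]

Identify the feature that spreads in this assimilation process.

manner

Comparing underlying and surface forms, /ʐ/ → [ɖ] is the alternation; the neighbouring /c/ is constant.
/ʐ/ is a fricative while /c/ is a stop; the output [ɖ] is a stop, matching the trigger — so the feature that spreads is manner.
Checking the remaining alternations: /β/ → [b] before /ɢ/ (fricative → stop, matching a stop); /z/ → [d] before /b/ (fricative → stop, matching a stop) — only manner changes, and always toward the following segment.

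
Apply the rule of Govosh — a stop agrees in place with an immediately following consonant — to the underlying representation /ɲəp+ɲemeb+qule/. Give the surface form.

[ɲəcɲemeɢqule]

/p/ is a voiceless bilabial stop. The following trigger /ɲ/ is palatal, so /p/ must become palatal as well.
A voiceless palatal stop is [c], so the surface segment is [c].
At the second juncture, /b/ likewise becomes [ɢ] adjacent to /q/.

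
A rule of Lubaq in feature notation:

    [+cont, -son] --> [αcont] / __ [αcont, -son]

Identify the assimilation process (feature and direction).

regressive manner assimilation

The shared variable α links the value of [cont] on the target to that of the neighbouring obstruent. [cont] distinguishes stops from fricatives — a manner-of-articulation feature — so this is manner assimilation.
The conditioning segment sits to the right of the focus bar, meaning the trigger follows the segment that changes — regressive assimilation.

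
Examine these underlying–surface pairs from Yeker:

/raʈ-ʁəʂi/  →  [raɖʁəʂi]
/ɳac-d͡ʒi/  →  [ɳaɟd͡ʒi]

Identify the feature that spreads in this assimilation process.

The segment that alternates is /ʈ/, which surfaces as [ɖ] when adjacent to /ʁ/.
/ʈ/ is voiceless while /ʁ/ is voiced; the output [ɖ] is voiced, matching the trigger — so the feature that spreads is voicing.
The other alternating form patterns the same way: /c/ → [ɟ] before /d͡ʒ/ (voiceless → voiced, matching voiced) — only voicing changes, and always toward the following segment.

voicing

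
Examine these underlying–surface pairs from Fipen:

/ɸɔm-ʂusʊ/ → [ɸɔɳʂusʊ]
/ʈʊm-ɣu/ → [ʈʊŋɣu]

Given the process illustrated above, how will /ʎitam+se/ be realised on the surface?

[ʎitanse]

The data show regressive place assimilation: /m/ → [ɳ] before /ʂ/; /m/ → [ŋ] before /ɣ/. In each pair only place changes, matching the following consonant, while manner and voice stay constant.
The rule targets /m/ (voiced bilabial nasal), which sits before the trigger /s/ (alveolar).
Changing only its place to alveolar gives [n] — the voiced alveolar nasal.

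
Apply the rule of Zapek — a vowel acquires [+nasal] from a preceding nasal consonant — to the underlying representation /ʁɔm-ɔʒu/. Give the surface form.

/ɔ/ sits next to the nasal /m/ and is therefore nasalised to [ɔ̃].

[ʁɔmɔ̃ʒu]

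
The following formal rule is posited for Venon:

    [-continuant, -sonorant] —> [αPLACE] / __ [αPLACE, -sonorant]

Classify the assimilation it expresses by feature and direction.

regressive place assimilation

The rule copies the place features (abbreviated [PLACE]) from the environment onto the target, so the assimilating feature is place.
The conditioning segment sits to the right of the focus bar, meaning the trigger follows the segment that changes — regressive assimilation.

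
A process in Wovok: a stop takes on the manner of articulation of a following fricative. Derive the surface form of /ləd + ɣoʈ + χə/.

[ləzɣoʂχə]

/d/ is a voiced alveolar stop. The following trigger /ɣ/ is a fricative, so /d/ must become a fricative as well.
Changing only its manner to fricative gives [z] — the voiced alveolar fricative.
At the second juncture, /ʈ/ likewise becomes [ʂ] adjacent to /χ/.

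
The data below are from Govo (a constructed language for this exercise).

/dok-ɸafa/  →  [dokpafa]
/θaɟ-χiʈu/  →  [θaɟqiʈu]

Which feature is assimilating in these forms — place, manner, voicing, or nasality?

The segment that alternates is /ɸ/, which surfaces as [p] when adjacent to /k/.
/ɸ/ is a fricative while /k/ is a stop; the output [p] is a stop, matching the trigger — so the feature that spreads is manner.
The other alternating form patterns the same way: /χ/ → [q] after /ɟ/ (fricative → stop, matching a stop) — only manner changes, and always toward the preceding segment.

manner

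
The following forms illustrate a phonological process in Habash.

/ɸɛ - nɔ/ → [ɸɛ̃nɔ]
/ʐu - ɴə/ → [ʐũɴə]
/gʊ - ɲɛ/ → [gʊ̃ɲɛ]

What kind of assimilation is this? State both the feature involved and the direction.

The vowel /ɛ/ surfaces as nasalised [ɛ̃] next to the following nasal /n/ — it has acquired the [+nasal] feature of its neighbour.
Likewise in the remaining data: /u/ → [ũ] before /ɴ/; /ʊ/ → [ʊ̃] before /ɲ/ — each time a vowel is nasalised next to a following nasal.
Because the conditioning nasal is to the right of the vowel that changes, the process is regressive (anticipatory).

regressive nasality assimilation (vowel nasalisation)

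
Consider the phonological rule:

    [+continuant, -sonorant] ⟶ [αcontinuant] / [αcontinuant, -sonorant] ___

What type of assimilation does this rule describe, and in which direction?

progressive manner assimilation

The rule copies [continuant] (continuancy) from the environment onto the target fricatives; since [±continuant] encodes the stop/fricative manner contrast, the assimilating dimension is manner.
The conditioning segment sits to the left of the focus bar, meaning the trigger precedes the segment that changes — progressive assimilation.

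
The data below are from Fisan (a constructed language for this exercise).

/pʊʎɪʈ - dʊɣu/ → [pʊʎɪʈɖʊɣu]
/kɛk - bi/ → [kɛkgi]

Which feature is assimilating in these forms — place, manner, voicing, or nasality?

place

The segment that alternates is /d/, which surfaces as [ɖ] when adjacent to /ʈ/.
The change alveolar → retroflex matches the place of the preceding /ʈ/, identifying this as place assimilation.
The same holds elsewhere in the data: /b/ → [g] after /k/ (bilabial → velar, matching velar) — only place changes, and always toward the preceding segment.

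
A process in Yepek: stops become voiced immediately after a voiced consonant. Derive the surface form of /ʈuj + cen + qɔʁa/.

[ʈujɟenɢɔʁa]

/c/ is a voiceless palatal stop. The preceding trigger /j/ is voiced, so /c/ must become voiced as well.
A voiced palatal stop is [ɟ], so the surface segment is [ɟ].
The same rule applies at the second boundary: /q/ → [ɢ] next to /n/.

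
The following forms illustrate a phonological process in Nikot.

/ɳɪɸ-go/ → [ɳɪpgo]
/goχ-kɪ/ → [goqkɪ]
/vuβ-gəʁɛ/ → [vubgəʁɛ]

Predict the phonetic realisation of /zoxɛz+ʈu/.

[zoxɛdʈu]

The data show regressive manner assimilation: /ɸ/ → [p] before /g/; /χ/ → [q] before /k/; /β/ → [b] before /g/. In each pair only manner changes, matching the following consonant, while place and voice stay constant.
/z/ is a voiced alveolar fricative. The following trigger /ʈ/ is a stop, so /z/ must become a stop as well.
Changing only its manner to stop gives [d] — the voiced alveolar stop.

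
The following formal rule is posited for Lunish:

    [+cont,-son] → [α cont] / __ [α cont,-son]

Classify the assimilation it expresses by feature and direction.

The rule copies [cont] (continuancy) from the environment onto the target fricatives; since [±cont] encodes the stop/fricative manner contrast, the assimilating dimension is manner.
The conditioning segment sits to the right of the focus bar, meaning the trigger follows the segment that changes — regressive assimilation.

regressive manner assimilation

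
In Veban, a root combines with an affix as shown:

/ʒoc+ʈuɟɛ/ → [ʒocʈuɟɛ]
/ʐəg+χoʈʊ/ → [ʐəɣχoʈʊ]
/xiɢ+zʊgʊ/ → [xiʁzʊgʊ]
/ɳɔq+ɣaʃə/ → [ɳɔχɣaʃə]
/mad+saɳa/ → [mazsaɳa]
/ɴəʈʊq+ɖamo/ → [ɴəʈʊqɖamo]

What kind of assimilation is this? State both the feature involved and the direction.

Comparing underlying and surface forms, /g/ → [ɣ] is the alternation; the neighbouring /χ/ is constant.
The change stop → fricative matches the manner of the following /χ/, identifying this as manner assimilation.
Place and voice are unchanged, so the assimilation is partial, not total.
The same holds elsewhere in the data: /ɢ/ → [ʁ] before /z/ (stop → fricative, matching a fricative); /q/ → [χ] before /ɣ/ (stop → fricative, matching a fricative); /d/ → [z] before /s/ (stop → fricative, matching a fricative) — only manner changes, and always toward the following segment.
No alternation appears in [ʒocʈuɟɛ], [ɴəʈʊqɖamo]: there the adjacent consonants already agree in manner (/c/ and /ʈ/ are both stops; /q/ and /ɖ/ are both stops), so these forms are consistent with the same rule.
Since the segment that changes precedes the conditioning segment, the assimilation is regressive.

regressive manner assimilation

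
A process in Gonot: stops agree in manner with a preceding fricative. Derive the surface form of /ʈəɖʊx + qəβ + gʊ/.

[ʈəɖʊxχəβɣʊ]

The rule targets /q/ (voiceless uvular stop), which sits after the trigger /x/ (fricative).
A voiceless uvular fricative is [χ], so the surface segment is [χ].
At the second juncture, /g/ likewise becomes [ɣ] adjacent to /β/.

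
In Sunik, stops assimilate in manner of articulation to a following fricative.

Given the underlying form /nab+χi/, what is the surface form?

[naβχi]

The rule targets /b/ (voiced bilabial stop), which sits before the trigger /χ/ (fricative).
Changing only its manner to fricative gives [β] — the voiced bilabial fricative.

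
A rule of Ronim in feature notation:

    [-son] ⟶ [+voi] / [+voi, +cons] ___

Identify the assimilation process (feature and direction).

The target ([-son], obstruents) acquires [+voi] next to a voiced consonant ([+voi, +cons]) — it takes on the voicing of its neighbour, so the feature that spreads is voicing.
Since the environment is written before the underscore, the trigger precedes the target; the direction is progressive.

progressive voicing assimilation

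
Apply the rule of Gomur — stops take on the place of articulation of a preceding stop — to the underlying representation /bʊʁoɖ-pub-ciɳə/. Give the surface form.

[bʊʁoɖʈubpiɳə]

The rule targets /p/ (voiceless bilabial stop), which sits after the trigger /ɖ/ (retroflex).
The voiceless retroflex stop is [ʈ], so /p/ → [ʈ].
The same rule applies at the second boundary: /c/ → [p] next to /b/.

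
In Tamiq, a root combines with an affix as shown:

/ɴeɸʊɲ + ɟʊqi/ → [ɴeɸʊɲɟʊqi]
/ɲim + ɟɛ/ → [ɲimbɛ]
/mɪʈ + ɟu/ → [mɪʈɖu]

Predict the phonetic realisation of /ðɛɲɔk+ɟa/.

[ðɛɲɔkga]

The data show progressive place assimilation: /ɟ/ → [b] after /m/; /ɟ/ → [ɖ] after /ʈ/. In each pair only place changes, matching the preceding consonant, while manner and voice stay constant.
No alternation appears in [ɴeɸʊɲɟʊqi]: there the adjacent consonants already agree in place (/ɟ/ and /ɲ/ are both palatal), so this form is consistent with the same rule.
/ɟ/ is a voiced palatal stop. The preceding trigger /k/ is velar, so /ɟ/ must become velar as well.
The voiced velar stop is [g], so /ɟ/ → [g].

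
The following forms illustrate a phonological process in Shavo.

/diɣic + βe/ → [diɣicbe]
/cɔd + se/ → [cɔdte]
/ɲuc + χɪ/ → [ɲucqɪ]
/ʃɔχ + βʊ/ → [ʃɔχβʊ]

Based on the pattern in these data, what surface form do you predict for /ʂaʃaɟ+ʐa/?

The data show progressive manner assimilation: /β/ → [b] after /c/; /s/ → [t] after /d/; /χ/ → [q] after /c/. In each pair only manner changes, matching the preceding consonant, while place and voice stay constant.
Nothing changes in [ʃɔχβʊ]: there the adjacent consonants already agree in manner (/β/ and /χ/ are both fricatives), so this form is consistent with the same rule.
The rule targets /ʐ/ (voiced retroflex fricative), which sits after the trigger /ɟ/ (stop).
The voiced retroflex stop is [ɖ], so /ʐ/ → [ɖ].

[ʂaʃaɟɖa]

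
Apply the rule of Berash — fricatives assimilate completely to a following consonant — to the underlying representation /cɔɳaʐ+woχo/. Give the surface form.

[cɔɳawwoχo]

/ʐ/ is the segment targeted by the rule; it sits immediately before /w/, so it assimilates completely and surfaces as [w].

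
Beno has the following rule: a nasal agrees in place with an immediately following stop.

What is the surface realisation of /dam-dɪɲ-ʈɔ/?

[dandɪɳʈɔ]

The rule targets /m/ (voiced bilabial nasal), which sits before the trigger /d/ (alveolar).
The voiced alveolar nasal is [n], so /m/ → [n].
At the second juncture, /ɲ/ likewise becomes [ɳ] adjacent to /ʈ/.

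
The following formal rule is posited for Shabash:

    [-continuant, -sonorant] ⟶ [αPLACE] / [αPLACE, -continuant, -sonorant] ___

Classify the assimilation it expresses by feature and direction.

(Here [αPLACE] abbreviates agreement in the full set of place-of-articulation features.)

The shared variable α links the value of the place features (abbreviated [PLACE]) on the target to the same value on the neighbouring segment, so place is the feature that assimilates.
The conditioning segment sits to the left of the focus bar, meaning the trigger precedes the segment that changes — progressive assimilation.

progressive place assimilation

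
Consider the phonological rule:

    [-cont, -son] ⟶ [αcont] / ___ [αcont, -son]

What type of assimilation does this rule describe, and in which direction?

The rule copies [cont] (continuancy) from the environment onto the target stops; since [±cont] encodes the stop/fricative manner contrast, the assimilating dimension is manner.
The conditioning segment sits to the right of the focus bar, meaning the trigger follows the segment that changes — regressive assimilation.

regressive manner assimilation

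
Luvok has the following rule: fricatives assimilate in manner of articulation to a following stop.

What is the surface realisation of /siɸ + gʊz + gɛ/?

[sipgʊdgɛ]

/ɸ/ is a voiceless bilabial fricative. The following trigger /g/ is a stop, so /ɸ/ must become a stop as well.
Changing only its manner to stop gives [p] — the voiceless bilabial stop.
The same rule applies at the second boundary: /z/ → [d] next to /g/.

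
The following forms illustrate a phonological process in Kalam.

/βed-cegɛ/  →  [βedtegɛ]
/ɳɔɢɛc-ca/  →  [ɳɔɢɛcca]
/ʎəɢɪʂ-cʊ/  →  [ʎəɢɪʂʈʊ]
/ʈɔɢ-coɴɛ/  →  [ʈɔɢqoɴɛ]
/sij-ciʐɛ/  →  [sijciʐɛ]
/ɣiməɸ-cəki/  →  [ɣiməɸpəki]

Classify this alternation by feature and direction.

The segment that alternates is /c/, which surfaces as [t] when adjacent to /d/.
The change palatal → alveolar matches the place of the preceding /d/, identifying this as place assimilation.
Manner and voice are unchanged, so the assimilation is partial, not total.
Checking the remaining alternations: /c/ → [ʈ] after /ʂ/ (palatal → retroflex, matching retroflex); /c/ → [q] after /ɢ/ (palatal → uvular, matching uvular); /c/ → [p] after /ɸ/ (palatal → bilabial, matching bilabial) — only place changes, and always toward the preceding segment.
Nothing changes in [ɳɔɢɛcca], [sijciʐɛ]: there the adjacent consonants already agree in place (/c/ and /c/ are both palatal; /c/ and /j/ are both palatal), so these forms are consistent with the same rule.
Since the segment that changes follows the conditioning segment, the assimilation is progressive.

progressive place assimilation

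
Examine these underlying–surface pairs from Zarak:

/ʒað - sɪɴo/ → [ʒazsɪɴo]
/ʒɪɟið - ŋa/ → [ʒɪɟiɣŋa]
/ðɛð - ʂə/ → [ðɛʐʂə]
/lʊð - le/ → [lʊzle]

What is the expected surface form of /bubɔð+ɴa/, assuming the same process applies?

[bubɔʁɴa]

The data show regressive place assimilation: /ð/ → [z] before /s/; /ð/ → [ɣ] before /ŋ/; /ð/ → [ʐ] before /ʂ/; /ð/ → [z] before /l/. In each pair only place changes, matching the following consonant, while manner and voice stay constant.
/ð/ is a voiced dental fricative. The following trigger /ɴ/ is uvular, so /ð/ must become uvular as well.
A voiced uvular fricative is [ʁ], so the surface segment is [ʁ].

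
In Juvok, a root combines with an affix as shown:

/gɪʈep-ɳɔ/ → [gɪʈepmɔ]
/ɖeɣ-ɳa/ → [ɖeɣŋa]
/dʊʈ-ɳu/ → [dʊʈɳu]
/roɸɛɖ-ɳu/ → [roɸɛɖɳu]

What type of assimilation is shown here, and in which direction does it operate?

The segment that alternates is /ɳ/, which surfaces as [m] when adjacent to /p/.
The change retroflex → bilabial matches the place of the preceding /p/, identifying this as place assimilation.
Manner and voice are unchanged, so the assimilation is partial, not total.
The same holds elsewhere in the data: /ɳ/ → [ŋ] after /ɣ/ (retroflex → velar, matching velar) — only place changes, and always toward the preceding segment.
No alternation appears in [dʊʈɳu], [roɸɛɖɳu]: there the adjacent consonants already agree in place (/ɳ/ and /ʈ/ are both retroflex; /ɳ/ and /ɖ/ are both retroflex), so these forms are consistent with the same rule.
The trigger is the preceding segment, so the direction is progressive (perseverative).

progressive place assimilation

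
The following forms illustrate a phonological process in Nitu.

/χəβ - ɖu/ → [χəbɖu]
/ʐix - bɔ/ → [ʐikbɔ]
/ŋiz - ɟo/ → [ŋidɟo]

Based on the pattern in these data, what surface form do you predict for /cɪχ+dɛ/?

[cɪqdɛ]

The data show regressive manner assimilation: /β/ → [b] before /ɖ/; /x/ → [k] before /b/; /z/ → [d] before /ɟ/. In each pair only manner changes, matching the following consonant, while place and voice stay constant.
The rule targets /χ/ (voiceless uvular fricative), which sits before the trigger /d/ (stop).
Changing only its manner to stop gives [q] — the voiceless uvular stop.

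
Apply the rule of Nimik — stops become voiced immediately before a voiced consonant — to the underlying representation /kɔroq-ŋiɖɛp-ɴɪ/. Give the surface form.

[kɔroɢŋiɖɛbɴɪ]

The rule targets /q/ (voiceless uvular stop), which sits before the trigger /ŋ/ (voiced).
Changing only its voicing to voiced gives [ɢ] — the voiced uvular stop.
The same rule applies at the second boundary: /p/ → [b] next to /ɴ/.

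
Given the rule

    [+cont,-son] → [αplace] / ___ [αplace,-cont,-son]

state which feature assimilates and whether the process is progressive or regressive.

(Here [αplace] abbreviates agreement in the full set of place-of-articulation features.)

regressive place assimilation

The rule copies the place features (abbreviated [place]) from the environment onto the target, so the assimilating feature is place.
Since the environment is written after the underscore, the trigger follows the target; the direction is regressive.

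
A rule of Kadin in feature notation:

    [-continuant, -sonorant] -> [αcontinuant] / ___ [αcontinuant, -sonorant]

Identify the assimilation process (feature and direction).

regressive manner assimilation

The shared variable α links the value of [continuant] on the target to that of the neighbouring obstruent. [continuant] distinguishes stops from fricatives — a manner-of-articulation feature — so this is manner assimilation.
Since the environment is written after the underscore, the trigger follows the target; the direction is regressive.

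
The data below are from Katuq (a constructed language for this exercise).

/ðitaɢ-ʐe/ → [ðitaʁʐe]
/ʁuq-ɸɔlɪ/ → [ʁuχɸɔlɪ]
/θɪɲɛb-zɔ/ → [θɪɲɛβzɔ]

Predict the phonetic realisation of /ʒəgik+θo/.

[ʒəgixθo]

The data show regressive manner assimilation: /ɢ/ → [ʁ] before /ʐ/; /q/ → [χ] before /ɸ/; /b/ → [β] before /z/. In each pair only manner changes, matching the following consonant, while place and voice stay constant.
/k/ is a voiceless velar stop. The following trigger /θ/ is a fricative, so /k/ must become a fricative as well.
Changing only its manner to fricative gives [x] — the voiceless velar fricative.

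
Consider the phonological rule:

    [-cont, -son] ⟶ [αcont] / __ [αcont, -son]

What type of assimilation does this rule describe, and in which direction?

regressive manner assimilation

The shared variable α links the value of [cont] on the target to that of the neighbouring obstruent. [cont] distinguishes stops from fricatives — a manner-of-articulation feature — so this is manner assimilation.
Since the environment is written after the underscore, the trigger follows the target; the direction is regressive.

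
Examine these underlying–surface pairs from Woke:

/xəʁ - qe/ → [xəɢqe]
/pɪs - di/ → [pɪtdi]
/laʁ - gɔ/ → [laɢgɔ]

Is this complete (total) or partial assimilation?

partial assimilation

Underlying /ʁ/ is realised as [ɢ] next to /q/; /q/ itself does not change.
The change fricative → stop matches the manner of the following /q/, identifying this as manner assimilation.
Place and voice are unchanged, so the assimilation is partial, not total.
Checking the remaining alternations: /s/ → [t] before /d/ (fricative → stop, matching a stop); /ʁ/ → [ɢ] before /g/ (fricative → stop, matching a stop) — only manner changes, and always toward the following segment.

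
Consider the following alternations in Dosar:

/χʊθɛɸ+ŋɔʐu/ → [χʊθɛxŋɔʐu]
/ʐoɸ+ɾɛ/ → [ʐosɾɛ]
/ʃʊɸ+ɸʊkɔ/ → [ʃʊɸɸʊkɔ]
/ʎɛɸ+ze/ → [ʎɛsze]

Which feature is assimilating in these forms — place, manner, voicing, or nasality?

The segment that alternates is /ɸ/, which surfaces as [x] when adjacent to /ŋ/.
/ɸ/ is bilabial while /ŋ/ is velar; the output [x] is velar, matching the trigger — so the feature that spreads is place.
Checking the remaining alternations: /ɸ/ → [s] before /ɾ/ (bilabial → alveolar, matching alveolar); /ɸ/ → [s] before /z/ (bilabial → alveolar, matching alveolar) — only place changes, and always toward the following segment.
No alternation appears in [ʃʊɸɸʊkɔ]: there the adjacent consonants already agree in place (/ɸ/ and /ɸ/ are both bilabial), so this form is consistent with the same rule.

place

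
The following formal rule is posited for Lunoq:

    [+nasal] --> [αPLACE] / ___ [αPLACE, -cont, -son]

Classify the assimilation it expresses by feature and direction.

regressive place assimilation

The rule copies the place features (abbreviated [PLACE]) from the environment onto the target, so the assimilating feature is place.
Since the environment is written after the underscore, the trigger follows the target; the direction is regressive.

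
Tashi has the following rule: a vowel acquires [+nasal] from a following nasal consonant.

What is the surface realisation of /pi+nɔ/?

The vowel /i/ is adjacent to the following nasal /n/, so it acquires [+nasal] and surfaces as [ĩ].

[pĩnɔ]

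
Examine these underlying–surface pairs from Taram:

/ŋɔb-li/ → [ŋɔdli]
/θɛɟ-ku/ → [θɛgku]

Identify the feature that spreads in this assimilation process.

The segment that alternates is /b/, which surfaces as [d] when adjacent to /l/.
/b/ is bilabial while /l/ is alveolar; the output [d] is alveolar, matching the trigger — so the feature that spreads is place.
The same holds elsewhere in the data: /ɟ/ → [g] before /k/ (palatal → velar, matching velar) — only place changes, and always toward the following segment.

place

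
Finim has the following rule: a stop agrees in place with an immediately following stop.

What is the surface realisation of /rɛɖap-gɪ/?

The rule targets /p/ (voiceless bilabial stop), which sits before the trigger /g/ (velar).
The voiceless velar stop is [k], so /p/ → [k].

[rɛɖakgɪ]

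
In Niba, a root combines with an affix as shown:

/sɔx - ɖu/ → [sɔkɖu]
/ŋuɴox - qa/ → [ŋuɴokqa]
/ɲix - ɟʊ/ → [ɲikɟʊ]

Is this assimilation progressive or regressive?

regressive

Underlying /x/ is realised as [k] next to /ɖ/; /ɖ/ itself does not change.
/x/ is a fricative while /ɖ/ is a stop; the output [k] is a stop, matching the trigger — so the feature that spreads is manner.
Checking the remaining alternations: /x/ → [k] before /q/ (fricative → stop, matching a stop); /x/ → [k] before /ɟ/ (fricative → stop, matching a stop) — only manner changes, and always toward the following segment.
Since the segment that changes precedes the conditioning segment, the assimilation is regressive.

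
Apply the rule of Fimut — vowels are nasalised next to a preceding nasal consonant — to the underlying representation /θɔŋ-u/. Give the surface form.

The vowel /u/ is adjacent to the preceding nasal /ŋ/, so it acquires [+nasal] and surfaces as [ũ].

[θɔŋũ]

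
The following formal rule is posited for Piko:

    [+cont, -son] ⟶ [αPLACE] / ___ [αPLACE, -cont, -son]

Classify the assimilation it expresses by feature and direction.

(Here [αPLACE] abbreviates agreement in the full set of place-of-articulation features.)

The rule copies the place features (abbreviated [PLACE]) from the environment onto the target, so the assimilating feature is place.
The conditioning segment sits to the right of the focus bar, meaning the trigger follows the segment that changes — regressive assimilation.

regressive place assimilation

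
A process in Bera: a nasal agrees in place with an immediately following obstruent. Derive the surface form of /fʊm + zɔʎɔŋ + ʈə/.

/m/ is a voiced bilabial nasal. The following trigger /z/ is alveolar, so /m/ must become alveolar as well.
A voiced alveolar nasal is [n], so the surface segment is [n].
At the second juncture, /ŋ/ likewise becomes [ɳ] adjacent to /ʈ/.

[fʊnzɔʎɔɳʈə]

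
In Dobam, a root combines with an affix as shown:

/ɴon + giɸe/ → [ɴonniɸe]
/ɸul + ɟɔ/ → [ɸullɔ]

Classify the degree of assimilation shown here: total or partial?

Comparing underlying and surface forms, /g/ → [n] is the alternation; the neighbouring /n/ is constant.
The output [n] is identical to the trigger /n/ — every feature (place, manner, voicing) has been copied — so this is total assimilation.
The remaining alternation confirms this: /ɟ/ → [l] after /l/ — in each case the output is a copy of the preceding consonant.

total assimilation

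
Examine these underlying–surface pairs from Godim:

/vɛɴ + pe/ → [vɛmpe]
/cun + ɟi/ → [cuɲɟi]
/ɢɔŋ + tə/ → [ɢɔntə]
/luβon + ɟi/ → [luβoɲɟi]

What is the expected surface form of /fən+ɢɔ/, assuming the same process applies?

[fəɴɢɔ]

The data show regressive place assimilation: /ɴ/ → [m] before /p/; /n/ → [ɲ] before /ɟ/; /ŋ/ → [n] before /t/. In each pair only place changes, matching the following consonant, while manner and voice stay constant.
/n/ is a voiced alveolar nasal. The following trigger /ɢ/ is uvular, so /n/ must become uvular as well.
The voiced uvular nasal is [ɴ], so /n/ → [ɴ].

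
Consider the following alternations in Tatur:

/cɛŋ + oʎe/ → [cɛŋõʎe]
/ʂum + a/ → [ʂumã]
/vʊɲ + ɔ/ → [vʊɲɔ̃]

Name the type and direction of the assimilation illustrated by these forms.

progressive nasality assimilation (vowel nasalisation)

The vowel /o/ surfaces as nasalised [õ] next to the preceding nasal /ŋ/ — it has acquired the [+nasal] feature of its neighbour.
The other forms show the same pattern: /a/ → [ã] after /m/; /ɔ/ → [ɔ̃] after /ɲ/ — each time a vowel is nasalised next to a preceding nasal.
Because the conditioning nasal is to the left of the vowel that changes, the process is progressive (perseverative).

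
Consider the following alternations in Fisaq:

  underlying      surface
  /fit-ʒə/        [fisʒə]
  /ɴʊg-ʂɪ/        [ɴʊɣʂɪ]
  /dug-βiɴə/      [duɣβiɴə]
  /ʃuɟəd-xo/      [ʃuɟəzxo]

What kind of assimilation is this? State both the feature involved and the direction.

The segment that alternates is /t/, which surfaces as [s] when adjacent to /ʒ/.
/t/ is a stop while /ʒ/ is a fricative; the output [s] is a fricative, matching the trigger — so the feature that spreads is manner.
Place and voice are unchanged, so the assimilation is partial, not total.
The other alternating forms pattern the same way: /g/ → [ɣ] before /ʂ/ (stop → fricative, matching a fricative); /g/ → [ɣ] before /β/ (stop → fricative, matching a fricative); /d/ → [z] before /x/ (stop → fricative, matching a fricative) — only manner changes, and always toward the following segment.
The trigger is the following segment, so the direction is regressive (anticipatory).

regressive manner assimilation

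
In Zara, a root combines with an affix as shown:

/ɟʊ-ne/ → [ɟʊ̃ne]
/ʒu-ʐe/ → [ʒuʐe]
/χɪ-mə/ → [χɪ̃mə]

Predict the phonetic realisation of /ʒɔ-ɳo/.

[ʒɔ̃ɳo]

The data show regressive nasality assimilation (vowel nasalisation): /ʊ/ → [ʊ̃] before /n/; /ɪ/ → [ɪ̃] before /m/ — a vowel is nasalised by an immediately following nasal consonant.
No change occurs in [ʒuʐe] because the vowel at the boundary is adjacent to an oral consonant, not a nasal (/u/ next to /ʐ/).
/ɔ/ sits next to the nasal /ɳ/ and is therefore nasalised to [ɔ̃].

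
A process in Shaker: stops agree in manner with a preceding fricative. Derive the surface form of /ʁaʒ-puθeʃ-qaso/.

[ʁaʒɸuθeʃχaso]

/p/ is a voiceless bilabial stop. The preceding trigger /ʒ/ is a fricative, so /p/ must become a fricative as well.
The voiceless bilabial fricative is [ɸ], so /p/ → [ɸ].
At the second juncture, /q/ likewise becomes [χ] adjacent to /ʃ/.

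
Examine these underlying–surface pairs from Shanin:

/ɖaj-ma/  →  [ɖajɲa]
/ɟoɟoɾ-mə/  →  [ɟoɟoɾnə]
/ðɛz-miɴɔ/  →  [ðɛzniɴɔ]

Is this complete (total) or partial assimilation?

partial assimilation

Underlying /m/ is realised as [ɲ] next to /j/; /j/ itself does not change.
The change bilabial → palatal matches the place of the preceding /j/, identifying this as place assimilation.
Manner and voice are unchanged, so the assimilation is partial, not total.
The other alternating forms pattern the same way: /m/ → [n] after /ɾ/ (bilabial → alveolar, matching alveolar); /m/ → [n] after /z/ (bilabial → alveolar, matching alveolar) — only place changes, and always toward the preceding segment.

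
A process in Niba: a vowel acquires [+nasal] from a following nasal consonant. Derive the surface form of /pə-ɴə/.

[pə̃ɴə]

The vowel /ə/ is adjacent to the following nasal /ɴ/, so it acquires [+nasal] and surfaces as [ə̃].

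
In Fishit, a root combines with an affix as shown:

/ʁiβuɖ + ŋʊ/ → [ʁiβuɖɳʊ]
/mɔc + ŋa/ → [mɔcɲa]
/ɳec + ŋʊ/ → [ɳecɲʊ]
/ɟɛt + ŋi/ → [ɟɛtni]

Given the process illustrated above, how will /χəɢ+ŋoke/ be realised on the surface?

[χəɢɴoke]

The data show progressive place assimilation: /ŋ/ → [ɳ] after /ɖ/; /ŋ/ → [ɲ] after /c/; /ŋ/ → [n] after /t/. In each pair only place changes, matching the preceding consonant, while manner and voice stay constant.
The rule targets /ŋ/ (voiced velar nasal), which sits after the trigger /ɢ/ (uvular).
The voiced uvular nasal is [ɴ], so /ŋ/ → [ɴ].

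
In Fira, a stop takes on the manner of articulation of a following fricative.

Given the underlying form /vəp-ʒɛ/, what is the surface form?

The rule targets /p/ (voiceless bilabial stop), which sits before the trigger /ʒ/ (fricative).
The voiceless bilabial fricative is [ɸ], so /p/ → [ɸ].

[vəɸʒɛ]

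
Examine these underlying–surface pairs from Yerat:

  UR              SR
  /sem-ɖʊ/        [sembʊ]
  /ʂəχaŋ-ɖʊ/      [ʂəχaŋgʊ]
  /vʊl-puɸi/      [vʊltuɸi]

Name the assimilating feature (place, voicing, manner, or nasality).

place

Comparing underlying and surface forms, /ɖ/ → [b] is the alternation; the neighbouring /m/ is constant.
/ɖ/ is retroflex while /m/ is bilabial; the output [b] is bilabial, matching the trigger — so the feature that spreads is place.
Checking the remaining alternations: /ɖ/ → [g] after /ŋ/ (retroflex → velar, matching velar); /p/ → [t] after /l/ (bilabial → alveolar, matching alveolar) — only place changes, and always toward the preceding segment.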